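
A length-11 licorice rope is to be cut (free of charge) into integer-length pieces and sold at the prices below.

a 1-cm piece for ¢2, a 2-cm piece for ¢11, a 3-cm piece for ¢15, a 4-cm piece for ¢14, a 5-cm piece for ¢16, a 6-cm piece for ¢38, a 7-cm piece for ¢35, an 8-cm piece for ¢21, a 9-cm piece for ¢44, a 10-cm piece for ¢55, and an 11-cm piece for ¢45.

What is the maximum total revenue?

64

Let R[k] be the best obtainable value from length k. For each k, try every first piece i and keep the best of price[i] + R[k−i].
R[1] = 2
R[2] = 11
R[3] = 15
R[4] = 22  (first piece 2, then R[2]=11)
R[5] = 26  (first piece 2, then R[3]=15)
R[6] = 38
R[7] = 40  (first piece 1, then R[6]=38)
R[8] = 49  (first piece 2, then R[6]=38)
R[9] = 53  (first piece 3, then R[6]=38)
R[10] = 60  (first piece 2, then R[8]=49)
R[11] = 64  (first piece 2, then R[9]=53)
One optimal cutting: 6 + 3 + 2 → ¢38 + ¢15 + ¢11 = ¢64.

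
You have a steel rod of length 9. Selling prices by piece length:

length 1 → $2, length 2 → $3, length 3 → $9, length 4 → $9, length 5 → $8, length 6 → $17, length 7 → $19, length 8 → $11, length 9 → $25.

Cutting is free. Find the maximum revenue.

27

Let R[k] be the best obtainable value from length k. For each k, try every first piece i and keep the best of price[i] + R[k−i].
R[1] = 2
R[2] = max(2+2, 3+0) = 4
R[3] = max(2+4, 3+2, 9+0) = 9
R[4] = max(2+9, 3+4, 9+2, 9+0) = 11
R[5] = max(2+11, 3+9, 9+4, 9+2, 8+0) = 13
R[6] = max(2+13, 3+11, 9+9, 9+4, 8+2, 17+0) = 18
R[7] = max(2+18, 3+13, 9+11, …, 17+2, 19+0) = 20
R[8] = max(2+20, 3+18, 9+13, …, 19+2, 11+0) = 22
R[9] = max(2+22, 3+20, 9+18, …, 11+2, 25+0) = 27
One optimal cutting: 3 + 3 + 3 → $9 + $9 + $9 = $27.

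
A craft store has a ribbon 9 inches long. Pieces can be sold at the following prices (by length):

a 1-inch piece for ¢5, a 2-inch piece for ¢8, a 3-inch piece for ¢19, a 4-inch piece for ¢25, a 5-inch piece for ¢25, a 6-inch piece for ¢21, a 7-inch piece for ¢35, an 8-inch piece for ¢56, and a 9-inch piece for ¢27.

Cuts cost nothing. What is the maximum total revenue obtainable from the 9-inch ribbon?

Consider every possible first cut. v[k] is the best of p[i]+v[k−i] over all sellable i≤k.
v[1] = 5
v[2] = max(5+5, 8+0) = 10
v[3] = max(5+10, 8+5, 19+0) = 19
v[4] = max(5+19, 8+10, 19+5, 25+0) = 25
v[5] = max(5+25, 8+19, 19+10, 25+5, 25+0) = 30
v[6] = max(5+30, 8+25, 19+19, 25+10, 25+5, 21+0) = 38
v[7] = max(5+38, 8+30, 19+25, …, 21+5, 35+0) = 44
v[8] = max(5+44, 8+38, 19+30, …, 35+5, 56+0) = 56
v[9] = max(5+56, 8+44, 19+38, …, 56+5, 27+0) = 61
One optimal cutting: 8 + 1 → ¢56 + ¢5 = ¢61.

61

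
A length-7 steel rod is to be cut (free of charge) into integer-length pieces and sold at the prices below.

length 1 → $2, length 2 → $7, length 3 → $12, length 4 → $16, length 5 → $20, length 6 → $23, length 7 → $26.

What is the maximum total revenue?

28

Build v[k] bottom-up: v[k] = max over allowed piece i of (p[i] + v[k−i]).
v[1] = 2
v[2] = 7
v[3] = 12
v[4] = 16
v[5] = 20
v[6] = 24  (first piece 3, then v[3]=12)
v[7] = 28  (first piece 3, then v[4]=16)
One optimal cutting: 4 + 3 → $16 + $12 = $28.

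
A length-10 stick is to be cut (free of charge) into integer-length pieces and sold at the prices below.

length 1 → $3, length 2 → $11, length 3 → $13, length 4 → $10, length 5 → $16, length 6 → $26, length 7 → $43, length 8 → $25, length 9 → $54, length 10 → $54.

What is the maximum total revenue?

57

Build v[k] bottom-up: v[k] = max over allowed piece i of (p[i] + v[k−i]).
v[1] = 3
v[2] = 11
v[3] = 14  (first piece 1, then v[2]=11)
v[4] = 22  (first piece 2, then v[2]=11)
v[5] = 25  (first piece 1, then v[4]=22)
v[6] = 33  (first piece 2, then v[4]=22)
v[7] = 43
v[8] = 46  (first piece 1, then v[7]=43)
v[9] = 54  (first piece 2, then v[7]=43)
v[10] = 57  (first piece 1, then v[9]=54)
One optimal cutting: 7 + 2 + 1 → $43 + $11 + $3 = $57.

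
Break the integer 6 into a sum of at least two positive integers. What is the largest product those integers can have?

Define g[k] = max over 1≤i<k of i · max(k−i, g[k−i]); the inner max lets the remainder stay uncut if that's better.
g[2] = 1×max(1,0) = 1×1 = 1
g[3] = max(1×2, 2×1) = 2
g[4] = max(1×3, 2×2, 3×1) = 4
g[5] = max(1×4, 2×3, 3×2, 4×1) = 6
g[6] = max(1×6, 2×4, 3×3, 4×2, 5×1) = 9
One optimal split: 3 + 3; product 3×3 = 9.

9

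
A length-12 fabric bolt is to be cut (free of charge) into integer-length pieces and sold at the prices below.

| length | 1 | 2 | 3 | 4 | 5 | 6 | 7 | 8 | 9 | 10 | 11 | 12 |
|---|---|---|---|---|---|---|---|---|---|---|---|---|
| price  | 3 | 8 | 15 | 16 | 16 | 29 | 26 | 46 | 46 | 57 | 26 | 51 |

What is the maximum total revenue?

Let best[k] be the best obtainable value from length k. For each k, try every first piece i and keep the best of price[i] + best[k−i].
best[1] = 3
best[2] = 8
best[3] = 15
best[4] = 18  (first piece 1, then best[3]=15)
best[5] = 23  (first piece 2, then best[3]=15)
best[6] = 30  (first piece 3, then best[3]=15)
best[7] = 33  (first piece 1, then best[6]=30)
best[8] = 46
best[9] = 49  (first piece 1, then best[8]=46)
best[10] = 57
best[11] = 61  (first piece 3, then best[8]=46)
best[12] = 65  (first piece 2, then best[10]=57)
One optimal cutting: 10 + 2 → $57 + $8 = $65.

65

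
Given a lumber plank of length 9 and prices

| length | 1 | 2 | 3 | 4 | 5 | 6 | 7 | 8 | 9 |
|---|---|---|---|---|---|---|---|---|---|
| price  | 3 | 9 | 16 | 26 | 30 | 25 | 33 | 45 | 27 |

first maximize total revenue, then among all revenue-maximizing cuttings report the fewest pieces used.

Consider every possible first cut. r[k] is the best of p[i]+r[k−i] over all sellable i≤k.
r[1] = 3
r[2] = 9
r[3] = 16
r[4] = 26
r[5] = 30
r[6] = 35  (first piece 2, then r[4]=26)
r[7] = 42  (first piece 3, then r[4]=26)
r[8] = 52  (first piece 4, then r[4]=26)
r[9] = 56  (first piece 4, then r[5]=30)
Maximum revenue is $56.
Now minimize piece count subject to staying optimal: for each k, pieces[k] = 1 + min over i with p[i]+r[k−i]=r[k] of pieces[k−i].
pieces[6] = 2
pieces[7] = 2
pieces[8] = 2
pieces[9] = 2

2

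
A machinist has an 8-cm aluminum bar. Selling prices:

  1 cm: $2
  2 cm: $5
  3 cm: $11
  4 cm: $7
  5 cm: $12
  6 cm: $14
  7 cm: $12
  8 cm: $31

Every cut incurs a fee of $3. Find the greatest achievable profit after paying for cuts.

31

Build r[k] bottom-up: r[k] = max over allowed piece i of (p[i] + r[k−i]) − 3 per cut.
r[1] = 2
r[2] = max(2+2-3, 5+0) = 5
r[3] = max(2+5-3, 5+2-3, 11+0) = 11
r[4] = max(2+11-3, 5+5-3, 11+2-3, 7+0) = 10
r[5] = max(2+10-3, 5+11-3, 11+5-3, 7+2-3, 12+0) = 13
r[6] = max(2+13-3, 5+10-3, 11+11-3, 7+5-3, 12+2-3, 14+0) = 19
r[7] = max(2+19-3, 5+13-3, 11+10-3, …, 14+2-3, 12+0) = 18
r[8] = max(2+18-3, 5+19-3, 11+13-3, …, 12+2-3, 31+0) = 31
Best is to make no cuts and sell whole for $31.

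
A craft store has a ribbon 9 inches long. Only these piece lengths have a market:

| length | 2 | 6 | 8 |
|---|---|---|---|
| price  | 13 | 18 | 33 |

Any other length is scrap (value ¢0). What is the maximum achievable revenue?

52

Consider every possible first cut. f[k] is the best of p[i]+f[k−i] over all sellable i≤k.
f[1] = 0
f[2] = 13
f[3] = 13
f[4] = 26  (first piece 2, then f[2]=13)
f[5] = 26
f[6] = 39  (first piece 2, then f[4]=26)
f[7] = 39
f[8] = 52  (first piece 2, then f[6]=39)
f[9] = 52
One optimal cutting: pieces 2 + 2 + 2 + 2 with 1 inch of scrap → ¢52.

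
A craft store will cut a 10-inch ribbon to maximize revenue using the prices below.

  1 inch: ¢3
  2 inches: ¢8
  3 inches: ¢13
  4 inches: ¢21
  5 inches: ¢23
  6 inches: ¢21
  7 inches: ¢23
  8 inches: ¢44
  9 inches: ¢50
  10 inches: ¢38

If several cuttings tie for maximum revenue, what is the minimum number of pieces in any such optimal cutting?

2

Consider every possible first cut. r[k] is the best of p[i]+r[k−i] over all sellable i≤k.
r[1] = 3
r[2] = max(3+3, 8+0) = 8
r[3] = max(3+8, 8+3, 13+0) = 13
r[4] = max(3+13, 8+8, 13+3, 21+0) = 21
r[5] = max(3+21, 8+13, 13+8, 21+3, 23+0) = 24
r[6] = max(3+24, 8+21, 13+13, 21+8, 23+3, 21+0) = 29
r[7] = max(3+29, 8+24, 13+21, …, 21+3, 23+0) = 34
r[8] = max(3+34, 8+29, 13+24, …, 23+3, 44+0) = 44
r[9] = max(3+44, 8+34, 13+29, …, 44+3, 50+0) = 50
r[10] = max(3+50, 8+44, 13+34, …, 50+3, 38+0) = 53
Maximum revenue is ¢53.
Now minimize piece count subject to staying optimal: for each k, pieces[k] = 1 + min over i with p[i]+r[k−i]=r[k] of pieces[k−i].
pieces[7] = 2
pieces[8] = 1
pieces[9] = 1
pieces[10] = 2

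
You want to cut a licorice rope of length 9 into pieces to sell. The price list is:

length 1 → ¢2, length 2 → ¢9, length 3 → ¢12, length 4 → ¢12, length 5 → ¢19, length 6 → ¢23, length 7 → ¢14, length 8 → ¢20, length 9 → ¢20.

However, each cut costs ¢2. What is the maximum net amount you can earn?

Let r[k] be the best obtainable value from length k. For each k, try every first piece i and keep the best of price[i] + r[k−i] minus the 2 cut fee when i<k.
r[1] = 2
r[2] = max(2+2-2, 9+0) = 9
r[3] = max(2+9-2, 9+2-2, 12+0) = 12
r[4] = max(2+12-2, 9+9-2, 12+2-2, 12+0) = 16
r[5] = max(2+16-2, 9+12-2, 12+9-2, 12+2-2, 19+0) = 19
r[6] = max(2+19-2, 9+16-2, 12+12-2, 12+9-2, 19+2-2, 23+0) = 23
r[7] = max(2+23-2, 9+19-2, 12+16-2, …, 23+2-2, 14+0) = 26
r[8] = max(2+26-2, 9+23-2, 12+19-2, …, 14+2-2, 20+0) = 30
r[9] = max(2+30-2, 9+26-2, 12+23-2, …, 20+2-2, 20+0) = 33
One optimal plan: pieces 3 + 2 + 2 + 2 (3 cuts) → ¢39 − ¢6 = ¢33.

33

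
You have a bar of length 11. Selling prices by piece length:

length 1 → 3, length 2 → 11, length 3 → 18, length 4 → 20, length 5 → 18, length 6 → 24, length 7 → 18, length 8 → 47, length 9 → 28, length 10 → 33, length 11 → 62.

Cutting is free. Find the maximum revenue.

65

Let v[k] be the best obtainable value from length k. For each k, try every first piece i and keep the best of price[i] + v[k−i].
v[1] = 3
v[2] = max(3+3, 11+0) = 11
v[3] = max(3+11, 11+3, 18+0) = 18
v[4] = max(3+18, 11+11, 18+3, 20+0) = 22
v[5] = max(3+22, 11+18, 18+11, 20+3, 18+0) = 29
v[6] = max(3+29, 11+22, 18+18, 20+11, 18+3, 24+0) = 36
v[7] = max(3+36, 11+29, 18+22, …, 24+3, 18+0) = 40
v[8] = max(3+40, 11+36, 18+29, …, 18+3, 47+0) = 47
v[9] = max(3+47, 11+40, 18+36, …, 47+3, 28+0) = 54
v[10] = max(3+54, 11+47, 18+40, …, 28+3, 33+0) = 58
v[11] = max(3+58, 11+54, 18+47, …, 33+3, 62+0) = 65
One optimal cutting: 3 + 3 + 3 + 2 → 18 + 18 + 18 + 11 = 65.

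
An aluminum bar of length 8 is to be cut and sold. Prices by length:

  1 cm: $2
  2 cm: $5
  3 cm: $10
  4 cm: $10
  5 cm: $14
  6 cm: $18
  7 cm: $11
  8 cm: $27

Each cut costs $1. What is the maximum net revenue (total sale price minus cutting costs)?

27

Build v[k] bottom-up: v[k] = max over allowed piece i of (p[i] + v[k−i]) − 1 per cut.
v[1] = 2
v[2] = max(2+2-1, 5+0) = 5
v[3] = max(2+5-1, 5+2-1, 10+0) = 10
v[4] = max(2+10-1, 5+5-1, 10+2-1, 10+0) = 11
v[5] = max(2+11-1, 5+10-1, 10+5-1, 10+2-1, 14+0) = 14
v[6] = max(2+14-1, 5+11-1, 10+10-1, 10+5-1, 14+2-1, 18+0) = 19
v[7] = max(2+19-1, 5+14-1, 10+11-1, …, 18+2-1, 11+0) = 20
v[8] = max(2+20-1, 5+19-1, 10+14-1, …, 11+2-1, 27+0) = 27
Best is to make no cuts and sell whole for $27.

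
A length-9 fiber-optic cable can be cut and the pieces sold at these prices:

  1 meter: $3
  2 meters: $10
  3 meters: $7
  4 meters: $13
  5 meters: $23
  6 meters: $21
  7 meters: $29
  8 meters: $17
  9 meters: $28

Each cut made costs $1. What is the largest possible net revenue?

41

Build net[k] bottom-up: net[k] = max over allowed piece i of (p[i] + net[k−i]) − 1 per cut.
net[1] = 3
net[2] = 10
net[3] = 12  (first piece 1, then net[2]=10)
net[4] = 19  (first piece 2, then net[2]=10)
net[5] = 23
net[6] = 28  (first piece 2, then net[4]=19)
net[7] = 32  (first piece 2, then net[5]=23)
net[8] = 37  (first piece 2, then net[6]=28)
net[9] = 41  (first piece 2, then net[7]=32)
One optimal plan: pieces 5 + 2 + 2 (2 cuts) → $43 − $2 = $41.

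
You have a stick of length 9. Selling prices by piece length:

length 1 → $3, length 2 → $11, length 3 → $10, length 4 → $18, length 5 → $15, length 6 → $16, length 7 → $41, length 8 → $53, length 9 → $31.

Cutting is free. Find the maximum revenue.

56

Build r[k] bottom-up: r[k] = max over allowed piece i of (p[i] + r[k−i]).
r[1] = 3
r[2] = 11
r[3] = 14  (first piece 1, then r[2]=11)
r[4] = 22  (first piece 2, then r[2]=11)
r[5] = 25  (first piece 1, then r[4]=22)
r[6] = 33  (first piece 2, then r[4]=22)
r[7] = 41
r[8] = 53
r[9] = 56  (first piece 1, then r[8]=53)
One optimal cutting: 8 + 1 → $53 + $3 = $56.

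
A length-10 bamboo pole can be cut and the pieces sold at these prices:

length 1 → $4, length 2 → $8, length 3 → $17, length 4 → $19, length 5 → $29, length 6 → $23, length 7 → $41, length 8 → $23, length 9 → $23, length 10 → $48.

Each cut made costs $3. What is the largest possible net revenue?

55

Let r[k] be the best obtainable value from length k. For each k, try every first piece i and keep the best of price[i] + r[k−i] minus the 3 cut fee when i<k.
r[1] = 4
r[2] = max(4+4-3, 8+0) = 8
r[3] = max(4+8-3, 8+4-3, 17+0) = 17
r[4] = max(4+17-3, 8+8-3, 17+4-3, 19+0) = 19
r[5] = max(4+19-3, 8+17-3, 17+8-3, 19+4-3, 29+0) = 29
r[6] = max(4+29-3, 8+19-3, 17+17-3, 19+8-3, 29+4-3, 23+0) = 31
r[7] = max(4+31-3, 8+29-3, 17+19-3, …, 23+4-3, 41+0) = 41
r[8] = max(4+41-3, 8+31-3, 17+29-3, …, 41+4-3, 23+0) = 43
r[9] = max(4+43-3, 8+41-3, 17+31-3, …, 23+4-3, 23+0) = 46
r[10] = max(4+46-3, 8+43-3, 17+41-3, …, 23+4-3, 48+0) = 55
One optimal plan: pieces 7 + 3 (1 cut) → $58 − $3 = $55.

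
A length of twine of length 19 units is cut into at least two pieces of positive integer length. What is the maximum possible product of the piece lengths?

972

Fill f[k] for k=2..19: at each k try every first piece i and multiply by the better of (k−i) uncut or f[k−i].
Small cases: f[2]=1, f[3]=2, f[4]=4, f[5]=6, f[6]=9, f[7]=12, f[8]=18, f[9]=27, f[10]=36, f[11]=54.
f[12] = 3*max(9,27) = 3*27 = 81
f[13] = 2*max(11,54) = 2*54 = 108
f[14] = 2*max(12,81) = 2*81 = 162
f[15] = 3*max(12,81) = 3*81 = 243
f[16] = 2*max(14,162) = 2*162 = 324
f[17] = 2*max(15,243) = 2*243 = 486
f[18] = 3*max(15,243) = 3*243 = 729
f[19] = 2*max(17,486) = 2*486 = 972
One optimal split: 3 + 3 + 3 + 3 + 3 + 2 + 2; product 3*3*3*3*3*2*2 = 972.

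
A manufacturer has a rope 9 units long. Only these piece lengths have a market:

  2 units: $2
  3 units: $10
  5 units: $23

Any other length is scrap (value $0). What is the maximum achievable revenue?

33

Build f[k] bottom-up: f[k] = max over allowed piece i of (p[i] + f[k−i]).
f[1] = 0
f[2] = 2
f[3] = 10
f[4] = 10
f[5] = 23
f[6] = 23
f[7] = 25  (first piece 2, then f[5]=23)
f[8] = 33  (first piece 3, then f[5]=23)
f[9] = 33
One optimal cutting: pieces 5 + 3 with 1 unit of scrap → $33.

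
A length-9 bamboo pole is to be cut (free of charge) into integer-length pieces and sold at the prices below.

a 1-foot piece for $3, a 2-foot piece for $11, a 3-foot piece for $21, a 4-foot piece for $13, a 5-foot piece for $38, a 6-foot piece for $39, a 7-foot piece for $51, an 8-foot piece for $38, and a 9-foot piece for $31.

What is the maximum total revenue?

63

Consider every possible first cut. v[k] is the best of p[i]+v[k−i] over all sellable i≤k.
v[1] = 3
v[2] = 11
v[3] = 21
v[4] = 24  (first piece 1, then v[3]=21)
v[5] = 38
v[6] = 42  (first piece 3, then v[3]=21)
v[7] = 51
v[8] = 59  (first piece 3, then v[5]=38)
v[9] = 63  (first piece 3, then v[6]=42)
One optimal cutting: 3 + 3 + 3 → $21 + $21 + $21 = $63.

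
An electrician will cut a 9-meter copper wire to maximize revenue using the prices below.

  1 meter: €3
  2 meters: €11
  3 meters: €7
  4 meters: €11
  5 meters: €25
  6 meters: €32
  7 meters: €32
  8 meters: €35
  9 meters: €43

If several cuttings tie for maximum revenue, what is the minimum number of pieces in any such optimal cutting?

Build r[k] bottom-up: r[k] = max over allowed piece i of (p[i] + r[k−i]).
r[1] = 3
r[2] = 11
r[3] = 14  (first piece 1, then r[2]=11)
r[4] = 22  (first piece 2, then r[2]=11)
r[5] = 25  (first piece 1, then r[4]=22)
r[6] = 33  (first piece 2, then r[4]=22)
r[7] = 36  (first piece 1, then r[6]=33)
r[8] = 44  (first piece 2, then r[6]=33)
r[9] = 47  (first piece 1, then r[8]=44)
Maximum revenue is €47.
Now minimize piece count subject to staying optimal: for each k, pieces[k] = 1 + min over i with p[i]+r[k−i]=r[k] of pieces[k−i].
pieces[6] = 3
pieces[7] = 2
pieces[8] = 4
pieces[9] = 3

3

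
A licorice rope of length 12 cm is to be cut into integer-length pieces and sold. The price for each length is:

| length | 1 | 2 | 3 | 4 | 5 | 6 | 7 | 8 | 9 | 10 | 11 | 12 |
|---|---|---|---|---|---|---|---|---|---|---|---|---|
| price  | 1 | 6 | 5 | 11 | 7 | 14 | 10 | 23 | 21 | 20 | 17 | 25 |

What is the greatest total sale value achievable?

36

Let r[k] be the best obtainable value from length k. For each k, try every first piece i and keep the best of price[i] + r[k−i].
r[1] = 1
r[2] = 6
r[3] = 7  (first piece 1, then r[2]=6)
r[4] = 12  (first piece 2, then r[2]=6)
r[5] = 13  (first piece 1, then r[4]=12)
r[6] = 18  (first piece 2, then r[4]=12)
r[7] = 19  (first piece 1, then r[6]=18)
r[8] = 24  (first piece 2, then r[6]=18)
r[9] = 25  (first piece 1, then r[8]=24)
r[10] = 30  (first piece 2, then r[8]=24)
r[11] = 31  (first piece 1, then r[10]=30)
r[12] = 36  (first piece 2, then r[10]=30)
One optimal cutting: 2 + 2 + 2 + 2 + 2 + 2 → ¢6 + ¢6 + ¢6 + ¢6 + ¢6 + ¢6 = ¢36.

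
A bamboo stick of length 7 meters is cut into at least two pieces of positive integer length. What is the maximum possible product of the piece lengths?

Define m[k] = max over 1≤i<k of i · max(k−i, m[k−i]); the inner max lets the remainder stay uncut if that's better.
m[2] = 1×max(1,0) = 1×1 = 1
m[3] = max(1×2, 2×1) = 2
m[4] = max(1×3, 2×2, 3×1) = 4
m[5] = max(1×4, 2×3, 3×2, 4×1) = 6
m[6] = max(1×6, 2×4, 3×3, 4×2, 5×1) = 9
m[7] = max(1×9, 2×6, 3×4, 4×3, 5×2, 6×1) = 12
One optimal split: 3 + 2 + 2; product 3×2×2 = 12.

12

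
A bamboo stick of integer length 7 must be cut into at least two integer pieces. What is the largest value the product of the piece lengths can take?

Fill f[k] for k=2..7: at each k try every first piece i and multiply by the better of (k−i) uncut or f[k−i].
f[2] = 1*max(1,0) = 1*1 = 1
f[3] = max(1*2, 2*1) = 2
f[4] = max(1*3, 2*2, 3*1) = 4
f[5] = max(1*4, 2*3, 3*2, 4*1) = 6
f[6] = max(1*6, 2*4, 3*3, 4*2, 5*1) = 9
f[7] = max(1*9, 2*6, 3*4, 4*3, 5*2, 6*1) = 12
One optimal split: 3 + 2 + 2; product 3*2*2 = 12.

12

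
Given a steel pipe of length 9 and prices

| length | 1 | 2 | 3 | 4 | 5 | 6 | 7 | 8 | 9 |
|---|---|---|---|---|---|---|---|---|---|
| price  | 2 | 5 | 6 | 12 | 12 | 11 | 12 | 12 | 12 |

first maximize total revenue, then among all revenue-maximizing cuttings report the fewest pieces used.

Let r[k] be the best obtainable value from length k. For each k, try every first piece i and keep the best of price[i] + r[k−i].
r[1] = 2
r[2] = max(2+2, 5+0) = 5
r[3] = max(2+5, 5+2, 6+0) = 7
r[4] = max(2+7, 5+5, 6+2, 12+0) = 12
r[5] = max(2+12, 5+7, 6+5, 12+2, 12+0) = 14
r[6] = max(2+14, 5+12, 6+7, 12+5, 12+2, 11+0) = 17
r[7] = max(2+17, 5+14, 6+12, …, 11+2, 12+0) = 19
r[8] = max(2+19, 5+17, 6+14, …, 12+2, 12+0) = 24
r[9] = max(2+24, 5+19, 6+17, …, 12+2, 12+0) = 26
Maximum revenue is $26.
Now minimize piece count subject to staying optimal: for each k, pieces[k] = 1 + min over i with p[i]+r[k−i]=r[k] of pieces[k−i].
pieces[6] = 2
pieces[7] = 3
pieces[8] = 2
pieces[9] = 3

3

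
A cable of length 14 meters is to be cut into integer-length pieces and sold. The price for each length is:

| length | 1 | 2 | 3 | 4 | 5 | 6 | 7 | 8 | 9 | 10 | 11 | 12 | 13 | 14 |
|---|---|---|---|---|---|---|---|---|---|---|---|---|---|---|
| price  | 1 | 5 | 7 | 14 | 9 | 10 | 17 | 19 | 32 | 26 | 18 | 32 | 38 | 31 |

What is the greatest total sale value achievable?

Build r[k] bottom-up: r[k] = max over allowed piece i of (p[i] + r[k−i]).
r[1] = 1
r[2] = 5
r[3] = 7
r[4] = 14
r[5] = 15  (first piece 1, then r[4]=14)
r[6] = 19  (first piece 2, then r[4]=14)
r[7] = 21  (first piece 3, then r[4]=14)
r[8] = 28  (first piece 4, then r[4]=14)
r[9] = 32
r[10] = 33  (first piece 1, then r[9]=32)
r[11] = 37  (first piece 2, then r[9]=32)
r[12] = 42  (first piece 4, then r[8]=28)
r[13] = 46  (first piece 4, then r[9]=32)
r[14] = 47  (first piece 1, then r[13]=46)
One optimal cutting: 9 + 4 + 1 → $32 + $14 + $1 = $47.

47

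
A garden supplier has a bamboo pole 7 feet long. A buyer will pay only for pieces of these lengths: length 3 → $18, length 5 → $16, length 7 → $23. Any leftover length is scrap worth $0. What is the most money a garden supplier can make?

Consider every possible first cut. best[k] is the best of p[i]+best[k−i] over all sellable i≤k.
best[1] = 0
best[2] = 0
best[3] = 18
best[4] = 18
best[5] = max(18+0, 16+0) = 18
best[6] = max(18+18, 16+0) = 36
best[7] = max(18+18, 16+0, 23+0) = 36
One optimal cutting: pieces 3 + 3 with 1 foot of scrap → $36.

36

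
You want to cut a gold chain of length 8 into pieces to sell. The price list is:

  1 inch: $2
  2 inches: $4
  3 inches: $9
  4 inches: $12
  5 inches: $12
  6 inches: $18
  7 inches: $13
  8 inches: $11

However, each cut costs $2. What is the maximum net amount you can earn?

22

Let net[k] be the best obtainable value from length k. For each k, try every first piece i and keep the best of price[i] + net[k−i] minus the 2 cut fee when i<k.
net[1] = 2
net[2] = 4
net[3] = 9
net[4] = 12
net[5] = 12  (first piece 1, then net[4]=12)
net[6] = 18
net[7] = 19  (first piece 3, then net[4]=12)
net[8] = 22  (first piece 4, then net[4]=12)
One optimal plan: pieces 4 + 4 (1 cut) → $24 − $2 = $22.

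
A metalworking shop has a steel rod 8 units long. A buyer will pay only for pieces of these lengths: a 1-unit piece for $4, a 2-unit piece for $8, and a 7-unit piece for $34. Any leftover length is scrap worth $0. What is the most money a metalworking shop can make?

Consider every possible first cut. r[k] is the best of p[i]+r[k−i] over all sellable i≤k.
r[1] = 4
r[2] = 8  (first piece 1, then r[1]=4)
r[3] = 12  (first piece 1, then r[2]=8)
r[4] = 16  (first piece 1, then r[3]=12)
r[5] = 20  (first piece 1, then r[4]=16)
r[6] = 24  (first piece 1, then r[5]=20)
r[7] = 34
r[8] = 38  (first piece 1, then r[7]=34)
One optimal cutting: 7 + 1 → $38.

38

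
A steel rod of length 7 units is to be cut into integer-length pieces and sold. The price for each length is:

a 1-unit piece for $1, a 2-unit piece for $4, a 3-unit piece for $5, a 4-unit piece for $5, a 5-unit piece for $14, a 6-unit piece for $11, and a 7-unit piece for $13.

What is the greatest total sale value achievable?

Consider every possible first cut. r[k] is the best of p[i]+r[k−i] over all sellable i≤k.
r[1] = 1
r[2] = max(1+1, 4+0) = 4
r[3] = max(1+4, 4+1, 5+0) = 5
r[4] = max(1+5, 4+4, 5+1, 5+0) = 8
r[5] = max(1+8, 4+5, 5+4, 5+1, 14+0) = 14
r[6] = max(1+14, 4+8, 5+5, 5+4, 14+1, 11+0) = 15
r[7] = max(1+15, 4+14, 5+8, …, 11+1, 13+0) = 18
One optimal cutting: 5 + 2 → $14 + $4 = $18.

18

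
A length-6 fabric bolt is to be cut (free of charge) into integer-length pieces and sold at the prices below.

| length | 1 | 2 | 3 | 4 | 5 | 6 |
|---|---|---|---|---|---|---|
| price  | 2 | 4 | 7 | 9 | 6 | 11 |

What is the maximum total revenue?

14

Build R[k] bottom-up: R[k] = max over allowed piece i of (p[i] + R[k−i]).
R[1] = 2
R[2] = 4  (first piece 1, then R[1]=2)
R[3] = 7
R[4] = 9  (first piece 1, then R[3]=7)
R[5] = 11  (first piece 1, then R[4]=9)
R[6] = 14  (first piece 3, then R[3]=7)
One optimal cutting: 3 + 3 → $7 + $7 = $14.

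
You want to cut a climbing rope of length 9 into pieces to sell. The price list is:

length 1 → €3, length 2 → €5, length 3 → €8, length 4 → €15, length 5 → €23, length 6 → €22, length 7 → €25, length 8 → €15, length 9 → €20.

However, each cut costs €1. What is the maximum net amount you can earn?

Consider every possible first cut. v[k] is the best of p[i]+v[k−i] over all sellable i≤k, charging 1 whenever i<k.
v[1] = 3
v[2] = max(3+3-1, 5+0) = 5
v[3] = max(3+5-1, 5+3-1, 8+0) = 8
v[4] = max(3+8-1, 5+5-1, 8+3-1, 15+0) = 15
v[5] = max(3+15-1, 5+8-1, 8+5-1, 15+3-1, 23+0) = 23
v[6] = max(3+23-1, 5+15-1, 8+8-1, 15+5-1, 23+3-1, 22+0) = 25
v[7] = max(3+25-1, 5+23-1, 8+15-1, …, 22+3-1, 25+0) = 27
v[8] = max(3+27-1, 5+25-1, 8+23-1, …, 25+3-1, 15+0) = 30
v[9] = max(3+30-1, 5+27-1, 8+25-1, …, 15+3-1, 20+0) = 37
One optimal plan: pieces 5 + 4 (1 cut) → €38 − €1 = €37.

37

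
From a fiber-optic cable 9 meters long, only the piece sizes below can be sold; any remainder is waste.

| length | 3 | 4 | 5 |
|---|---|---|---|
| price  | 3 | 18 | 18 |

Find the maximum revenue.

Let best[k] be the best obtainable value from length k. For each k, try every first piece i and keep the best of price[i] + best[k−i].
best[1] = 0
best[2] = 0
best[3] = 3
best[4] = max(3+0, 18+0) = 18
best[5] = max(3+0, 18+0, 18+0) = 18
best[6] = max(3+3, 18+0, 18+0) = 18
best[7] = max(3+18, 18+3, 18+0) = 21
best[8] = max(3+18, 18+18, 18+3) = 36
best[9] = max(3+18, 18+18, 18+18) = 36
One optimal cutting: pieces 4 + 4 with 1 meter of scrap → $36.

36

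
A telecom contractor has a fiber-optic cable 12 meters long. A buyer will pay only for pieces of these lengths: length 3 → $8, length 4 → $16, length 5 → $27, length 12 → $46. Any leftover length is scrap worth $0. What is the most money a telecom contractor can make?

Build r[k] bottom-up: r[k] = max over allowed piece i of (p[i] + r[k−i]).
r[1] = 0
r[2] = 0
r[3] = 8
r[4] = max(8+0, 16+0) = 16
r[5] = max(8+0, 16+0, 27+0) = 27
r[6] = max(8+8, 16+0, 27+0) = 27
r[7] = max(8+16, 16+8, 27+0) = 27
r[8] = max(8+27, 16+16, 27+8) = 35
r[9] = max(8+27, 16+27, 27+16) = 43
r[10] = max(8+27, 16+27, 27+27) = 54
r[11] = max(8+35, 16+27, 27+27) = 54
r[12] = max(8+43, 16+35, 27+27, 46+0) = 54
One optimal cutting: pieces 5 + 5 with 2 meters of scrap → $54.

54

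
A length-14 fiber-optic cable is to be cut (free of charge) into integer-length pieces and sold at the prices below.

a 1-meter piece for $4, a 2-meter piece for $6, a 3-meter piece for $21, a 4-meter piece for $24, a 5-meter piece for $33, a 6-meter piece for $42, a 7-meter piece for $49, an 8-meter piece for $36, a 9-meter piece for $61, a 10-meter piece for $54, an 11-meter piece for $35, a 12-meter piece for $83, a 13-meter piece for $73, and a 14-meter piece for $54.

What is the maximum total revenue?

98

Let v[k] be the best obtainable value from length k. For each k, try every first piece i and keep the best of price[i] + v[k−i].
v[1] = 4
v[2] = max(4+4, 6+0) = 8
v[3] = max(4+8, 6+4, 21+0) = 21
v[4] = max(4+21, 6+8, 21+4, 24+0) = 25
v[5] = max(4+25, 6+21, 21+8, 24+4, 33+0) = 33
v[6] = max(4+33, 6+25, 21+21, 24+8, 33+4, 42+0) = 42
v[7] = max(4+42, 6+33, 21+25, …, 42+4, 49+0) = 49
v[8] = max(4+49, 6+42, 21+33, …, 49+4, 36+0) = 54
v[9] = max(4+54, 6+49, 21+42, …, 36+4, 61+0) = 63
v[10] = max(4+63, 6+54, 21+49, …, 61+4, 54+0) = 70
v[11] = max(4+70, 6+63, 21+54, …, 54+4, 35+0) = 75
v[12] = max(4+75, 6+70, 21+63, …, 35+4, 83+0) = 84
v[13] = max(4+84, 6+75, 21+70, …, 83+4, 73+0) = 91
v[14] = max(4+91, 6+84, 21+75, …, 73+4, 54+0) = 98
One optimal cutting: 7 + 7 → $49 + $49 = $98.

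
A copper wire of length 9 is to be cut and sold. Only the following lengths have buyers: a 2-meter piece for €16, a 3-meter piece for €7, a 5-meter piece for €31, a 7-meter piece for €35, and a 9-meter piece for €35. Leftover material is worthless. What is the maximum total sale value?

64

Let f[k] be the best obtainable value from length k. For each k, try every first piece i and keep the best of price[i] + f[k−i].
f[1] = 0
f[2] = 16
f[3] = max(16+0, 7+0) = 16
f[4] = max(16+16, 7+0) = 32
f[5] = max(16+16, 7+16, 31+0) = 32
f[6] = max(16+32, 7+16, 31+0) = 48
f[7] = max(16+32, 7+32, 31+16, 35+0) = 48
f[8] = max(16+48, 7+32, 31+16, 35+0) = 64
f[9] = max(16+48, 7+48, 31+32, 35+16, 35+0) = 64
One optimal cutting: pieces 2 + 2 + 2 + 2 with 1 meter of scrap → €64.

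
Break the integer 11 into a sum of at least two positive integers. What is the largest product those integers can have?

54

Fill P[k] for k=2..11: at each k try every first piece i and multiply by the better of (k−i) uncut or P[k−i].
Small cases: P[2]=1, P[3]=2.
P[4] = 2*max(2,1) = 2*2 = 4
P[5] = 2*max(3,2) = 2*3 = 6
P[6] = 3*max(3,2) = 3*3 = 9
P[7] = 2*max(5,6) = 2*6 = 12
P[8] = 2*max(6,9) = 2*9 = 18
P[9] = 3*max(6,9) = 3*9 = 27
P[10] = 2*max(8,18) = 2*18 = 36
P[11] = 2*max(9,27) = 2*27 = 54
One optimal split: 3 + 3 + 3 + 2; product 3*3*3*2 = 54.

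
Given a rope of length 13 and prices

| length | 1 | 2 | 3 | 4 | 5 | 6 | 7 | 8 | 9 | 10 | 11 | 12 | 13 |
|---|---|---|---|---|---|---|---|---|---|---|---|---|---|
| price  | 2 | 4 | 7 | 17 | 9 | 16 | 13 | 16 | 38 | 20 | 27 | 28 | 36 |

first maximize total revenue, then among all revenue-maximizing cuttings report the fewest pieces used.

2

Consider every possible first cut. r[k] is the best of p[i]+r[k−i] over all sellable i≤k.
r[1] = 2
r[2] = 4  (first piece 1, then r[1]=2)
r[3] = 7
r[4] = 17
r[5] = 19  (first piece 1, then r[4]=17)
r[6] = 21  (first piece 1, then r[5]=19)
r[7] = 24  (first piece 3, then r[4]=17)
r[8] = 34  (first piece 4, then r[4]=17)
r[9] = 38
r[10] = 40  (first piece 1, then r[9]=38)
r[11] = 42  (first piece 1, then r[10]=40)
r[12] = 51  (first piece 4, then r[8]=34)
r[13] = 55  (first piece 4, then r[9]=38)
Maximum revenue is $55.
Now minimize piece count subject to staying optimal: for each k, pieces[k] = 1 + min over i with p[i]+r[k−i]=r[k] of pieces[k−i].
pieces[10] = 2
pieces[11] = 2
pieces[12] = 3
pieces[13] = 2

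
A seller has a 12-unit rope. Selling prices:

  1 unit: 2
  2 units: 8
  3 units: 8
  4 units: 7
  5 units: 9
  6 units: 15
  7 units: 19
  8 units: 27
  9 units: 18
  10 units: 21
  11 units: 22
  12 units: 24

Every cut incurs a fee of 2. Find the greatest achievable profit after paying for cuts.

Consider every possible first cut. net[k] is the best of p[i]+net[k−i] over all sellable i≤k, charging 2 whenever i<k.
net[1] = 2
net[2] = max(2+2-2, 8+0) = 8
net[3] = max(2+8-2, 8+2-2, 8+0) = 8
net[4] = max(2+8-2, 8+8-2, 8+2-2, 7+0) = 14
net[5] = max(2+14-2, 8+8-2, 8+8-2, 7+2-2, 9+0) = 14
net[6] = max(2+14-2, 8+14-2, 8+8-2, 7+8-2, 9+2-2, 15+0) = 20
net[7] = max(2+20-2, 8+14-2, 8+14-2, …, 15+2-2, 19+0) = 20
net[8] = max(2+20-2, 8+20-2, 8+14-2, …, 19+2-2, 27+0) = 27
net[9] = max(2+27-2, 8+20-2, 8+20-2, …, 27+2-2, 18+0) = 27
net[10] = max(2+27-2, 8+27-2, 8+20-2, …, 18+2-2, 21+0) = 33
net[11] = max(2+33-2, 8+27-2, 8+27-2, …, 21+2-2, 22+0) = 33
net[12] = max(2+33-2, 8+33-2, 8+27-2, …, 22+2-2, 24+0) = 39
One optimal plan: pieces 8 + 2 + 2 (2 cuts) → 43 − 4 = 39.

39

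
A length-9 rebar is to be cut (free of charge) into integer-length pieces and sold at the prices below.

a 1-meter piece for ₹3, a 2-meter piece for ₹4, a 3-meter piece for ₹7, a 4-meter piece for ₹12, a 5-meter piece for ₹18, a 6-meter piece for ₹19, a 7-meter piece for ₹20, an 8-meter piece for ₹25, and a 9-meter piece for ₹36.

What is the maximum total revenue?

36

Build v[k] bottom-up: v[k] = max over allowed piece i of (p[i] + v[k−i]).
v[1] = 3
v[2] = max(3+3, 4+0) = 6
v[3] = max(3+6, 4+3, 7+0) = 9
v[4] = max(3+9, 4+6, 7+3, 12+0) = 12
v[5] = max(3+12, 4+9, 7+6, 12+3, 18+0) = 18
v[6] = max(3+18, 4+12, 7+9, 12+6, 18+3, 19+0) = 21
v[7] = max(3+21, 4+18, 7+12, …, 19+3, 20+0) = 24
v[8] = max(3+24, 4+21, 7+18, …, 20+3, 25+0) = 27
v[9] = max(3+27, 4+24, 7+21, …, 25+3, 36+0) = 36
Best is to sell the whole 9-meter piece uncut for ₹36.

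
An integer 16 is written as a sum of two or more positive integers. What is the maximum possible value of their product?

324

Define g[k] = max over 1≤i<k of i · max(k−i, g[k−i]); the inner max lets the remainder stay uncut if that's better.
g[2] = 1×max(1,0) = 1×1 = 1
g[3] = max(1×2, 2×1) = 2
g[4] = max(1×3, 2×2, 3×1) = 4
g[5] = max(1×4, 2×3, 3×2, 4×1) = 6
g[6] = max(1×6, 2×4, 3×3, 4×2, 5×1) = 9
g[7] = max(1×9, 2×6, 3×4, 4×3, 5×2, 6×1) = 12
g[8] = max(1×12, 2×9, 3×6, …, 6×2, 7×1) = 18
g[9] = max(1×18, 2×12, 3×9, …, 7×2, 8×1) = 27
g[10] = max(1×27, 2×18, 3×12, …, 8×2, 9×1) = 36
g[11] = max(1×36, 2×27, 3×18, …, 9×2, 10×1) = 54
g[12] = max(1×54, 2×36, 3×27, …, 10×2, 11×1) = 81
g[13] = max(1×81, 2×54, 3×36, …, 11×2, 12×1) = 108
g[14] = max(1×108, 2×81, 3×54, …, 12×2, 13×1) = 162
g[15] = max(1×162, 2×108, 3×81, …, 13×2, 14×1) = 243
g[16] = max(1×243, 2×162, 3×108, …, 14×2, 15×1) = 324
One optimal split: 3 + 3 + 3 + 3 + 2 + 2; product 3×3×3×3×2×2 = 324.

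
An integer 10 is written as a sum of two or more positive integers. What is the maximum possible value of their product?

Let m[k] be the best product for length k (with at least one cut). For each first piece i, the rest contributes max(k−i, m[k−i]).
m[2] = 1·max(1,0) = 1·1 = 1
m[3] = 1·max(2,1) = 1·2 = 2
m[4] = 2·max(2,1) = 2·2 = 4
m[5] = 2·max(3,2) = 2·3 = 6
m[6] = 3·max(3,2) = 3·3 = 9
m[7] = 2·max(5,6) = 2·6 = 12
m[8] = 2·max(6,9) = 2·9 = 18
m[9] = 3·max(6,9) = 3·9 = 27
m[10] = 2·max(8,18) = 2·18 = 36
One optimal split: 3 + 3 + 2 + 2; product 3·3·2·2 = 36.

36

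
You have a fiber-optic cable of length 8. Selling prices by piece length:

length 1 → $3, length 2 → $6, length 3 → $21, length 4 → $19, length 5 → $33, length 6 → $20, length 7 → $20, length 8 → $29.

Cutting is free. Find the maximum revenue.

Build best[k] bottom-up: best[k] = max over allowed piece i of (p[i] + best[k−i]).
best[1] = 3
best[2] = 6  (first piece 1, then best[1]=3)
best[3] = 21
best[4] = 24  (first piece 1, then best[3]=21)
best[5] = 33
best[6] = 42  (first piece 3, then best[3]=21)
best[7] = 45  (first piece 1, then best[6]=42)
best[8] = 54  (first piece 3, then best[5]=33)
One optimal cutting: 5 + 3 → $33 + $21 = $54.

54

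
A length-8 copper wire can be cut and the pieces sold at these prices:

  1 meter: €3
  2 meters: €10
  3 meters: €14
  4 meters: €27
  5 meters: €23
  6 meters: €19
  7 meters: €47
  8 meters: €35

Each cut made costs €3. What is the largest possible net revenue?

Consider every possible first cut. v[k] is the best of p[i]+v[k−i] over all sellable i≤k, charging 3 whenever i<k.
v[1] = 3
v[2] = max(3+3-3, 10+0) = 10
v[3] = max(3+10-3, 10+3-3, 14+0) = 14
v[4] = max(3+14-3, 10+10-3, 14+3-3, 27+0) = 27
v[5] = max(3+27-3, 10+14-3, 14+10-3, 27+3-3, 23+0) = 27
v[6] = max(3+27-3, 10+27-3, 14+14-3, 27+10-3, 23+3-3, 19+0) = 34
v[7] = max(3+34-3, 10+27-3, 14+27-3, …, 19+3-3, 47+0) = 47
v[8] = max(3+47-3, 10+34-3, 14+27-3, …, 47+3-3, 35+0) = 51
One optimal plan: pieces 4 + 4 (1 cut) → €54 − €3 = €51.

51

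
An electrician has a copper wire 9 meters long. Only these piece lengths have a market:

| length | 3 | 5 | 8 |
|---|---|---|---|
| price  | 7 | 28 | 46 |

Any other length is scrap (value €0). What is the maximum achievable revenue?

46

Build best[k] bottom-up: best[k] = max over allowed piece i of (p[i] + best[k−i]).
best[1] = 0
best[2] = 0
best[3] = 7
best[4] = 7
best[5] = 28
best[6] = 28
best[7] = 28
best[8] = 46
best[9] = 46
One optimal cutting: pieces 8 with 1 meter of scrap → €46.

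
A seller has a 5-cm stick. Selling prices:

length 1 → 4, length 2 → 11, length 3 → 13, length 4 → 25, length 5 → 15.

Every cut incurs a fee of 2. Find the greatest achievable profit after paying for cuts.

Let net[k] be the best obtainable value from length k. For each k, try every first piece i and keep the best of price[i] + net[k−i] minus the 2 cut fee when i<k.
net[1] = 4
net[2] = 11
net[3] = 13  (first piece 1, then net[2]=11)
net[4] = 25
net[5] = 27  (first piece 1, then net[4]=25)
One optimal plan: pieces 4 + 1 (1 cut) → 29 − 2 = 27.

27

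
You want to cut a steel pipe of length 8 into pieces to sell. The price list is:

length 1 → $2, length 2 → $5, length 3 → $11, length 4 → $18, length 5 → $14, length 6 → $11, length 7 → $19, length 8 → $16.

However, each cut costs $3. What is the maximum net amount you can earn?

Build r[k] bottom-up: r[k] = max over allowed piece i of (p[i] + r[k−i]) − 3 per cut.
r[1] = 2
r[2] = max(2+2-3, 5+0) = 5
r[3] = max(2+5-3, 5+2-3, 11+0) = 11
r[4] = max(2+11-3, 5+5-3, 11+2-3, 18+0) = 18
r[5] = max(2+18-3, 5+11-3, 11+5-3, 18+2-3, 14+0) = 17
r[6] = max(2+17-3, 5+18-3, 11+11-3, 18+5-3, 14+2-3, 11+0) = 20
r[7] = max(2+20-3, 5+17-3, 11+18-3, …, 11+2-3, 19+0) = 26
r[8] = max(2+26-3, 5+20-3, 11+17-3, …, 19+2-3, 16+0) = 33
One optimal plan: pieces 4 + 4 (1 cut) → $36 − $3 = $33.

33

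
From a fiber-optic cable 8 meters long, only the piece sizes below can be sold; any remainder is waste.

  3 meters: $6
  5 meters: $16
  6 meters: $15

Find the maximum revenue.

22

Let best[k] be the best obtainable value from length k. For each k, try every first piece i and keep the best of price[i] + best[k−i].
best[1] = 0
best[2] = 0
best[3] = 6
best[4] = 6
best[5] = 16
best[6] = 16
best[7] = 16
best[8] = 22  (first piece 3, then best[5]=16)
One optimal cutting: 5 + 3 → $22.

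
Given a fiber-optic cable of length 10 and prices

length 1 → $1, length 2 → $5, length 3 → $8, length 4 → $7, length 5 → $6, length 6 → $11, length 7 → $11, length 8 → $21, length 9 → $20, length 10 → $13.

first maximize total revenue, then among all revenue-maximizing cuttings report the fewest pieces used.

Let r[k] be the best obtainable value from length k. For each k, try every first piece i and keep the best of price[i] + r[k−i].
r[1] = 1
r[2] = max(1+1, 5+0) = 5
r[3] = max(1+5, 5+1, 8+0) = 8
r[4] = max(1+8, 5+5, 8+1, 7+0) = 10
r[5] = max(1+10, 5+8, 8+5, 7+1, 6+0) = 13
r[6] = max(1+13, 5+10, 8+8, 7+5, 6+1, 11+0) = 16
r[7] = max(1+16, 5+13, 8+10, …, 11+1, 11+0) = 18
r[8] = max(1+18, 5+16, 8+13, …, 11+1, 21+0) = 21
r[9] = max(1+21, 5+18, 8+16, …, 21+1, 20+0) = 24
r[10] = max(1+24, 5+21, 8+18, …, 20+1, 13+0) = 26
Maximum revenue is $26.
Now minimize piece count subject to staying optimal: for each k, pieces[k] = 1 + min over i with p[i]+r[k−i]=r[k] of pieces[k−i].
pieces[7] = 3
pieces[8] = 1
pieces[9] = 3
pieces[10] = 2

2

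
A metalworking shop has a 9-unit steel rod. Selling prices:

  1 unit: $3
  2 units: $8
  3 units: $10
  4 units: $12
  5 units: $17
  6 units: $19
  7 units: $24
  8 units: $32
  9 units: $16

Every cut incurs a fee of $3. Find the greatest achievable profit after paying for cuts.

Build v[k] bottom-up: v[k] = max over allowed piece i of (p[i] + v[k−i]) − 3 per cut.
v[1] = 3
v[2] = 8
v[3] = 10
v[4] = 13  (first piece 2, then v[2]=8)
v[5] = 17
v[6] = 19
v[7] = 24
v[8] = 32
v[9] = 32  (first piece 1, then v[8]=32)
One optimal plan: pieces 8 + 1 (1 cut) → $35 − $3 = $32.

32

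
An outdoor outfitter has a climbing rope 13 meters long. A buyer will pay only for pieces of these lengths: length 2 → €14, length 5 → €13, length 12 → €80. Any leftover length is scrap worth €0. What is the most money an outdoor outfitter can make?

Build f[k] bottom-up: f[k] = max over allowed piece i of (p[i] + f[k−i]).
f[1] = 0
f[2] = 14
f[3] = 14
f[4] = 28  (first piece 2, then f[2]=14)
f[5] = max(14+14, 13+0) = 28
f[6] = max(14+28, 13+0) = 42
f[7] = max(14+28, 13+14) = 42
f[8] = max(14+42, 13+14) = 56
f[9] = max(14+42, 13+28) = 56
f[10] = max(14+56, 13+28) = 70
f[11] = max(14+56, 13+42) = 70
f[12] = max(14+70, 13+42, 80+0) = 84
f[13] = max(14+70, 13+56, 80+0) = 84
One optimal cutting: pieces 2 + 2 + 2 + 2 + 2 + 2 with 1 meter of scrap → €84.

84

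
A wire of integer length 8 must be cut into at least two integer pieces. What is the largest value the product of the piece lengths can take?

18

Define prod[k] = max over 1≤i<k of i · max(k−i, prod[k−i]); the inner max lets the remainder stay uncut if that's better.
prod[2] = 1*max(1,0) = 1*1 = 1
prod[3] = 1*max(2,1) = 1*2 = 2
prod[4] = 2*max(2,1) = 2*2 = 4
prod[5] = 2*max(3,2) = 2*3 = 6
prod[6] = 3*max(3,2) = 3*3 = 9
prod[7] = 2*max(5,6) = 2*6 = 12
prod[8] = 2*max(6,9) = 2*9 = 18
One optimal split: 3 + 3 + 2; product 3*3*2 = 18.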